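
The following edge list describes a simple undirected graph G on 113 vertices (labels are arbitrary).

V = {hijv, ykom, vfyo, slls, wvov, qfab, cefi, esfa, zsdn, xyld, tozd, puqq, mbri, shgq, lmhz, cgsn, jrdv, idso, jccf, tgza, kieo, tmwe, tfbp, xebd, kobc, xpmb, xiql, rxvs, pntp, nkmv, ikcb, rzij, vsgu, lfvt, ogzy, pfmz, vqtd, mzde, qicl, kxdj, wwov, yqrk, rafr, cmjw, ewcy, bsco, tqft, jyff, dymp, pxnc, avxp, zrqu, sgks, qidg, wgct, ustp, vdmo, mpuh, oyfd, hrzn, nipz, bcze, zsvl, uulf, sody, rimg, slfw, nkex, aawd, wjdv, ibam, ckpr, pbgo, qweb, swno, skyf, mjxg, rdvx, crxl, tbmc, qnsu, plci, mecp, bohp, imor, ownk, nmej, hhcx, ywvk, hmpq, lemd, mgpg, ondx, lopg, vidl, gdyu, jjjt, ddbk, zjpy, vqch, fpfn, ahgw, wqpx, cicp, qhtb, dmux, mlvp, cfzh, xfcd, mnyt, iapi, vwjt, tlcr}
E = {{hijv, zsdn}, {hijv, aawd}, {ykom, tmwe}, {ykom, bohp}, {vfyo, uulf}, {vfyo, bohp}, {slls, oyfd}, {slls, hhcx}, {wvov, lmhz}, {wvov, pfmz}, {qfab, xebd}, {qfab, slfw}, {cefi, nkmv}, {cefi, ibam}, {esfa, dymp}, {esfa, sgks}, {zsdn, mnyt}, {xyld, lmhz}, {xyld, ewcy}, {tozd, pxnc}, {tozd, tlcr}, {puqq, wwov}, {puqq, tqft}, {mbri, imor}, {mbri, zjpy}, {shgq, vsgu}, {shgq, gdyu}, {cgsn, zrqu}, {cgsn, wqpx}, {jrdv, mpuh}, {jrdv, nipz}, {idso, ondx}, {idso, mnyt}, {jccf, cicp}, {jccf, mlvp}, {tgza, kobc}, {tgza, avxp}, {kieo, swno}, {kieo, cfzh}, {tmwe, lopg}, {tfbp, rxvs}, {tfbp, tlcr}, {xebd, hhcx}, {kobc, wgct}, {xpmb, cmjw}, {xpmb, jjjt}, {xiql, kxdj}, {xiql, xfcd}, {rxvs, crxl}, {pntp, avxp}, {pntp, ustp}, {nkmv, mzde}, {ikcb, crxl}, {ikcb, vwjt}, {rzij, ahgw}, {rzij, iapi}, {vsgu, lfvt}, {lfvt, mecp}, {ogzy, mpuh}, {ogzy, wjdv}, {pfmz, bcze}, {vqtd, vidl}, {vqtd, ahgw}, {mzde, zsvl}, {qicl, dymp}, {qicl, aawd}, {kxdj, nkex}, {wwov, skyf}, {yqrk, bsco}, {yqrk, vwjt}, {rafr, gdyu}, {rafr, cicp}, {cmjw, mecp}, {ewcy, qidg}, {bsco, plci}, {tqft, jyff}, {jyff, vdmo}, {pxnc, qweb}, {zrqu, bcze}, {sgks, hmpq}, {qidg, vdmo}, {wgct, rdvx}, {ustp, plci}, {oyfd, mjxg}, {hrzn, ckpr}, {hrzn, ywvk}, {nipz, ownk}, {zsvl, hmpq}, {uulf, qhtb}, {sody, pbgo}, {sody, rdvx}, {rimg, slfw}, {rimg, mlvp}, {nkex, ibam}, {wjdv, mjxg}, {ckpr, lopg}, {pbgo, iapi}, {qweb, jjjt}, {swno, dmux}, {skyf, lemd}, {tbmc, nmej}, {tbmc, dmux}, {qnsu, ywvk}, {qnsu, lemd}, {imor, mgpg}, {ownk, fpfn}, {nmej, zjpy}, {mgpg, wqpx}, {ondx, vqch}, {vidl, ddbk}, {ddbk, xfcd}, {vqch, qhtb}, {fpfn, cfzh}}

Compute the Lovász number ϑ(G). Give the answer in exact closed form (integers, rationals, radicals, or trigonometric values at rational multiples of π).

Vertex sgks has 2 neighbors: esfa, hmpq.
N(pfmz) = {wvov, bcze}, |N(pfmz)| = 2.
deg(qfab) = 2; N(qfab) = {xebd, slfw}.
deg(esfa) = 2; N(esfa) = {dymp, sgks}.
Regular of degree 2 on 113 vertices: the odd cycle C_{113}.
Distinct eigenvalues (to 6 d.p.): [2.0, 1.996909, 1.987646, 1.972239, 1.950736, 1.923203, 1.889726, 1.850408, 1.80537, 1.754752, 1.69871, 1.637418, 1.571064, 1.499854, 1.424009, 1.343762, 1.259361, 1.171068, 1.079155, 0.983906, 0.885616, 0.784589, 0.681137, 0.575579, 0.468242, 0.359458, 0.249563, 0.138897, 0.027801, -0.083381, -0.194305, -0.304628, -0.41401, -0.522112, -0.628601, -0.733146, -0.835425, -0.935122, -1.031929, -1.125546, -1.215684, -1.302064, -1.38442, -1.462497, -1.536053, -1.604861, -1.668709, -1.727399, -1.780749, -1.828596, -1.87079, -1.907202, -1.937718, -1.962246, -1.980708, -1.993048, -1.999227].
Lovász (edge-transitive): ϑ = −113·(-2*cos(pi/113))/((2)−(-2*cos(pi/113))) = 113*cos(pi/113)/(cos(pi/113) + 1).
ϑ(G) ≈ 56.4890809.
Lovász sandwich 56 ≤ 113*cos(pi/113)/(cos(pi/113) + 1) ≤ 57: both strict.

113*cos(pi/113)/(cos(pi/113) + 1)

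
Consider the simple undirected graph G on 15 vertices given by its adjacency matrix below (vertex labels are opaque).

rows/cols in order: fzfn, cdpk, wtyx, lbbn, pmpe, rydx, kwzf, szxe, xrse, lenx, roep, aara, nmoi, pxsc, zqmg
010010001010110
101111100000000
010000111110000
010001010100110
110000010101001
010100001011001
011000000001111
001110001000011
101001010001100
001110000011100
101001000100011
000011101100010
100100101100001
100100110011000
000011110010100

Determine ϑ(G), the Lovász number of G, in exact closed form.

Vertex xrse has 6 neighbors: fzfn, wtyx, rydx, szxe, aara, nmoi.
Vertex kwzf has 6 neighbors: cdpk, wtyx, aara, nmoi, pxsc, zqmg.
Vertex aara has 6 neighbors: pmpe, rydx, kwzf, xrse, lenx, pxsc.
deg(fzfn) = 6; N(fzfn) = {cdpk, pmpe, xrse, roep, nmoi, pxsc}.
Every vertex has degree 6 (N=15); Kneser-type, 2-subsets of [6].
spec(A) ≈ [6.0, 1.0, -3.0] (distinct, 5 d.p.).
With N=15: ϑ(G) = 15·(-1*(-3))/(6−(-3)) = 5.
≈ 5.000000000 (to 9 d.p.).

5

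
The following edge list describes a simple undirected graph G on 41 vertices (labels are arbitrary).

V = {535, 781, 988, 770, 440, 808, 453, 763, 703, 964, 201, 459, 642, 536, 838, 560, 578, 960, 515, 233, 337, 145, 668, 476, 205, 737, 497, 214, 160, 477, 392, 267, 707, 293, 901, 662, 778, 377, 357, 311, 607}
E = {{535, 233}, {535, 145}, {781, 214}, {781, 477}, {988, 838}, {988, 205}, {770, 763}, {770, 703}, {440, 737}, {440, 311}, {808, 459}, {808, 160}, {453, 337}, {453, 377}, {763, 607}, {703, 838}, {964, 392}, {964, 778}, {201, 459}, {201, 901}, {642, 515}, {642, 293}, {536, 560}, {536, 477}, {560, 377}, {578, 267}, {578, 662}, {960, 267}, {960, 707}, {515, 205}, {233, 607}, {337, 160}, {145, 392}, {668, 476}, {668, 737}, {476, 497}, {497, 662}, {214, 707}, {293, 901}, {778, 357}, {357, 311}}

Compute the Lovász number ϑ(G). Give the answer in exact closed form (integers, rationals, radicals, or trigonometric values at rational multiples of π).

41*cos(pi/41)/(cos(pi/41) + 1)

N(459) = {808, 201}, |N(459)| = 2.
Vertex 535 has 2 neighbors: 233, 145.
Vertex 536 has 2 neighbors: 560, 477.
N(560) = {536, 377}, |N(560)| = 2.
Regular of degree 2 on 41 vertices: connected 2-regular on 41 ⇒ C_{41}.
The 21 distinct eigenvalues: [2.0, 1.9766, 1.9068, 1.7923, 1.6359, 1.441, 1.2125, 0.9554, 0.676, 0.3808, 0.0766, -0.2294, -0.53, -0.8181, -1.0871, -1.3307, -1.543, -1.7191, -1.855, -1.9474, -1.9941].
With N=41: ϑ(G) = 41·(-(-1)*2*cos(pi/41))/(2−(-2*cos(pi/41))) = 41*cos(pi/41)/(cos(pi/41) + 1).
ϑ(G) ≈ 20.46988027.
α=20, χ(Ḡ)=21; ϑ=41*cos(pi/41)/(cos(pi/41) + 1) lies between (both strict).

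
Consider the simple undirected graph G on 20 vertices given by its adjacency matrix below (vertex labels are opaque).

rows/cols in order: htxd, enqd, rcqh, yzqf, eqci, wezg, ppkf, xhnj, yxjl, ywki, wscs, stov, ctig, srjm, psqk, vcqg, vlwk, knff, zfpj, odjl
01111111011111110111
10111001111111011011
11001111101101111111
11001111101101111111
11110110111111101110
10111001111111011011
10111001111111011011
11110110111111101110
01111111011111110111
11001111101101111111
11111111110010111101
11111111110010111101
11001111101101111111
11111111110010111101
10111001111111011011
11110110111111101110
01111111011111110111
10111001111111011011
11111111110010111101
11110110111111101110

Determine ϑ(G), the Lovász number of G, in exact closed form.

deg(vcqg) = 16; N(vcqg) = {htxd, enqd, rcqh, yzqf, wezg, ppkf, yxjl, ywki, wscs, stov, ctig, srjm, psqk, vlwk, knff, zfpj}.
deg(yzqf) = 16; N(yzqf) = {htxd, enqd, eqci, wezg, ppkf, xhnj, yxjl, wscs, stov, srjm, psqk, vcqg, vlwk, knff, zfpj, odjl}.
Vertex ctig has 16 neighbors: htxd, enqd, eqci, wezg, ppkf, xhnj, yxjl, wscs, stov, srjm, psqk, vcqg, vlwk, knff, zfpj, odjl.
Vertex psqk has 15 neighbors: htxd, rcqh, yzqf, eqci, xhnj, yxjl, ywki, wscs, stov, ctig, srjm, vcqg, vlwk, zfpj, odjl.
Complete 5-partite, parts [5, 4, 4, 4, 3]: perfect, ϑ = α = 5.
ϑ(G) ≈ 5.000000.
Lovász sandwich 5 ≤ 5 ≤ 5: collapsed.

5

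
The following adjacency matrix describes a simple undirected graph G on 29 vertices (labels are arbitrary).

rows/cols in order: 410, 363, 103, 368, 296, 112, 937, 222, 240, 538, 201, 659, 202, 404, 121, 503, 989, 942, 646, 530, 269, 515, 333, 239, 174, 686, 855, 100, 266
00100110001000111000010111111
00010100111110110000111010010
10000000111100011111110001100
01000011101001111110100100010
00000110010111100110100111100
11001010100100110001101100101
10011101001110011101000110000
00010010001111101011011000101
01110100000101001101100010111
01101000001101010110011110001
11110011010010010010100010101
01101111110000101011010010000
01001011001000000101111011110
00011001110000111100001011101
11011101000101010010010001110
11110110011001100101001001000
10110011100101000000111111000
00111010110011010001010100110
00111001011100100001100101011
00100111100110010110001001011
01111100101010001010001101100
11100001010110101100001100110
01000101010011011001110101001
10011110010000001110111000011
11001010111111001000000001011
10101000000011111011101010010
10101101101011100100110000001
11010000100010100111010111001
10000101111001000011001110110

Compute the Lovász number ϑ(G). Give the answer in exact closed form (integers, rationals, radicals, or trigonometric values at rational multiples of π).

Vertex 239 has 14 neighbors: 410, 368, 296, 112, 937, 538, 989, 942, 646, 269, 515, 333, 100, 266.
Vertex 100 has 14 neighbors: 410, 363, 368, 240, 202, 121, 942, 646, 530, 515, 239, 174, 686, 266.
Vertex 363 has 14 neighbors: 368, 112, 240, 538, 201, 659, 202, 121, 503, 269, 515, 333, 174, 100.
Vertex 103 has 14 neighbors: 410, 240, 538, 201, 659, 503, 989, 942, 646, 530, 269, 515, 686, 855.
Every vertex has degree 14 (N=29); Paley(29): SR with (k,λ,μ)=(14,6,7).
A has 3 distinct eigenvalues ≈ [14.0, 2.192582, -3.192582].
With N=29: ϑ(G) = 29·(-(-sqrt(29)/2 - 1/2))/(14−(-sqrt(29)/2 - 1/2)) = sqrt(29).
Numerically 5.3852.

sqrt(29)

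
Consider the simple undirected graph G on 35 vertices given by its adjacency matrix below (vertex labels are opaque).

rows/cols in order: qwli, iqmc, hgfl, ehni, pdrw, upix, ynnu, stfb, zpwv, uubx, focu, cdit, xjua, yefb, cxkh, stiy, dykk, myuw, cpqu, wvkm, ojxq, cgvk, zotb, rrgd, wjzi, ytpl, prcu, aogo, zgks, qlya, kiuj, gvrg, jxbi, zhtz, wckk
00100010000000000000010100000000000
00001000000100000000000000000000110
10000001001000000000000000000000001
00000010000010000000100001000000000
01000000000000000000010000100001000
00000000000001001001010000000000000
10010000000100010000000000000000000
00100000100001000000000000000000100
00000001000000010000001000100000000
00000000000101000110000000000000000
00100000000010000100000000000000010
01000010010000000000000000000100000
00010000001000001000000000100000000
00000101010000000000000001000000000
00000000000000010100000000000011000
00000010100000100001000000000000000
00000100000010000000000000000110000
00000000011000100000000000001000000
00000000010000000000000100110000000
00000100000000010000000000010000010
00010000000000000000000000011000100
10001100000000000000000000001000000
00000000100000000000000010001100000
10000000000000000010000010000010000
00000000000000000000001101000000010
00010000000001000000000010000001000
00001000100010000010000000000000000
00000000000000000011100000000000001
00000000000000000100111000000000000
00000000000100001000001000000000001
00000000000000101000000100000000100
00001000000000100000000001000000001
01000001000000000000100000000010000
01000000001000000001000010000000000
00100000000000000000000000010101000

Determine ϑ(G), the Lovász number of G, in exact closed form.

15

N(ynnu) = {qwli, ehni, cdit, stiy}, |N(ynnu)| = 4.
deg(dykk) = 4; N(dykk) = {upix, xjua, qlya, kiuj}.
N(iqmc) = {pdrw, cdit, jxbi, zhtz}, |N(iqmc)| = 4.
Vertex stfb has 4 neighbors: hgfl, zpwv, yefb, jxbi.
35-vertex 4-regular graph: Kneser-type, 3-subsets of [7].
Distinct eigenvalues (to 5 d.p.): [4.0, 2.0, -1.0, -3.0].
λ_max=4, λ_min=-3; ϑ = −35·λ_min/(λ_max−λ_min) = 15.
Numerically 15.00000.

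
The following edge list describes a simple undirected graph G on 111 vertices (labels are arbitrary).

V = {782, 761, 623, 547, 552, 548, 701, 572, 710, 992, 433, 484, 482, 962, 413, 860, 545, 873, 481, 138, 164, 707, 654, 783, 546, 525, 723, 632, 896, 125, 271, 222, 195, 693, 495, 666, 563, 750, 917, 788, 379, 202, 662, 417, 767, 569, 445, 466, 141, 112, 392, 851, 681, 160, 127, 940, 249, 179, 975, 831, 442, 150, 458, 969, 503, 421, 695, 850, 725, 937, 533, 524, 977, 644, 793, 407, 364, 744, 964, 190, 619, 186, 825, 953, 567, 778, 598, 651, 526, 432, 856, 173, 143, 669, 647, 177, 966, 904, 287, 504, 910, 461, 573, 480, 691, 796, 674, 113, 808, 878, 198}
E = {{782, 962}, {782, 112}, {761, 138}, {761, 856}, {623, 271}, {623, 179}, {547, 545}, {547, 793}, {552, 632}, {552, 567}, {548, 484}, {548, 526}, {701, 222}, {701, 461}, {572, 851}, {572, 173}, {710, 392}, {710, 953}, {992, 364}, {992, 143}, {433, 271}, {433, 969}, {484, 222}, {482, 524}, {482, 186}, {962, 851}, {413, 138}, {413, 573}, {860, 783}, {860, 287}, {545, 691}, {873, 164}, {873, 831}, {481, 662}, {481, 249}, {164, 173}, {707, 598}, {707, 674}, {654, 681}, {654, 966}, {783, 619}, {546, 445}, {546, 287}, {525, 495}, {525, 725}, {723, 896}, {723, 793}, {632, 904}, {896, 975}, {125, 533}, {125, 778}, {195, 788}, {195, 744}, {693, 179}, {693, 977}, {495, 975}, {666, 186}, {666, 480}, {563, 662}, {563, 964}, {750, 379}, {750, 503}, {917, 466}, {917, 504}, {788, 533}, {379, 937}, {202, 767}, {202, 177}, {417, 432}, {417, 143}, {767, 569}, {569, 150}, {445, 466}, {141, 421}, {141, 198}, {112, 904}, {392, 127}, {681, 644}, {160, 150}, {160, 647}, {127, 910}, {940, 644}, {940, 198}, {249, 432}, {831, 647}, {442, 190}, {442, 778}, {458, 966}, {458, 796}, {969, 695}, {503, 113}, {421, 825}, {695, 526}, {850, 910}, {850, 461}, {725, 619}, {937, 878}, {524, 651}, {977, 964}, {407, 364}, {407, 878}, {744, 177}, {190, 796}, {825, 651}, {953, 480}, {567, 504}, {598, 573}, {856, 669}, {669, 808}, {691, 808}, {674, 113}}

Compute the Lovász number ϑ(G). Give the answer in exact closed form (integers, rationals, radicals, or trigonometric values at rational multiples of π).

111*cos(pi/111)/(cos(pi/111) + 1)

N(173) = {572, 164}, |N(173)| = 2.
deg(287) = 2; N(287) = {860, 546}.
N(458) = {966, 796}, |N(458)| = 2.
Vertex 504 has 2 neighbors: 917, 567.
2-regular, N=111; a single 111-cycle (edge-transitive).
Distinct eigenvalues (to 3 d.p.): [2.0, 1.997, 1.987, 1.971, 1.949, 1.92, 1.886, 1.845, 1.798, 1.746, 1.688, 1.625, 1.556, 1.482, 1.404, 1.321, 1.234, 1.143, 1.049, 0.951, 0.85, 0.746, 0.64, 0.531, 0.421, 0.31, 0.198, 0.085, -0.028, -0.141, -0.254, -0.366, -0.477, -0.586, -0.693, -0.798, -0.9, -1.0, -1.096, -1.189, -1.278, -1.363, -1.444, -1.52, -1.591, -1.657, -1.718, -1.773, -1.822, -1.866, -1.904, -1.935, -1.961, -1.98, -1.993, -1.999].
Lovász: ϑ = −111(-2*cos(pi/111))/(2+-(-1)*2*cos(pi/111)) = 111*cos(pi/111)/(cos(pi/111) + 1).
= 55.488884… (decimal).
Lovász sandwich 55 ≤ 111*cos(pi/111)/(cos(pi/111) + 1) ≤ 56: both strict.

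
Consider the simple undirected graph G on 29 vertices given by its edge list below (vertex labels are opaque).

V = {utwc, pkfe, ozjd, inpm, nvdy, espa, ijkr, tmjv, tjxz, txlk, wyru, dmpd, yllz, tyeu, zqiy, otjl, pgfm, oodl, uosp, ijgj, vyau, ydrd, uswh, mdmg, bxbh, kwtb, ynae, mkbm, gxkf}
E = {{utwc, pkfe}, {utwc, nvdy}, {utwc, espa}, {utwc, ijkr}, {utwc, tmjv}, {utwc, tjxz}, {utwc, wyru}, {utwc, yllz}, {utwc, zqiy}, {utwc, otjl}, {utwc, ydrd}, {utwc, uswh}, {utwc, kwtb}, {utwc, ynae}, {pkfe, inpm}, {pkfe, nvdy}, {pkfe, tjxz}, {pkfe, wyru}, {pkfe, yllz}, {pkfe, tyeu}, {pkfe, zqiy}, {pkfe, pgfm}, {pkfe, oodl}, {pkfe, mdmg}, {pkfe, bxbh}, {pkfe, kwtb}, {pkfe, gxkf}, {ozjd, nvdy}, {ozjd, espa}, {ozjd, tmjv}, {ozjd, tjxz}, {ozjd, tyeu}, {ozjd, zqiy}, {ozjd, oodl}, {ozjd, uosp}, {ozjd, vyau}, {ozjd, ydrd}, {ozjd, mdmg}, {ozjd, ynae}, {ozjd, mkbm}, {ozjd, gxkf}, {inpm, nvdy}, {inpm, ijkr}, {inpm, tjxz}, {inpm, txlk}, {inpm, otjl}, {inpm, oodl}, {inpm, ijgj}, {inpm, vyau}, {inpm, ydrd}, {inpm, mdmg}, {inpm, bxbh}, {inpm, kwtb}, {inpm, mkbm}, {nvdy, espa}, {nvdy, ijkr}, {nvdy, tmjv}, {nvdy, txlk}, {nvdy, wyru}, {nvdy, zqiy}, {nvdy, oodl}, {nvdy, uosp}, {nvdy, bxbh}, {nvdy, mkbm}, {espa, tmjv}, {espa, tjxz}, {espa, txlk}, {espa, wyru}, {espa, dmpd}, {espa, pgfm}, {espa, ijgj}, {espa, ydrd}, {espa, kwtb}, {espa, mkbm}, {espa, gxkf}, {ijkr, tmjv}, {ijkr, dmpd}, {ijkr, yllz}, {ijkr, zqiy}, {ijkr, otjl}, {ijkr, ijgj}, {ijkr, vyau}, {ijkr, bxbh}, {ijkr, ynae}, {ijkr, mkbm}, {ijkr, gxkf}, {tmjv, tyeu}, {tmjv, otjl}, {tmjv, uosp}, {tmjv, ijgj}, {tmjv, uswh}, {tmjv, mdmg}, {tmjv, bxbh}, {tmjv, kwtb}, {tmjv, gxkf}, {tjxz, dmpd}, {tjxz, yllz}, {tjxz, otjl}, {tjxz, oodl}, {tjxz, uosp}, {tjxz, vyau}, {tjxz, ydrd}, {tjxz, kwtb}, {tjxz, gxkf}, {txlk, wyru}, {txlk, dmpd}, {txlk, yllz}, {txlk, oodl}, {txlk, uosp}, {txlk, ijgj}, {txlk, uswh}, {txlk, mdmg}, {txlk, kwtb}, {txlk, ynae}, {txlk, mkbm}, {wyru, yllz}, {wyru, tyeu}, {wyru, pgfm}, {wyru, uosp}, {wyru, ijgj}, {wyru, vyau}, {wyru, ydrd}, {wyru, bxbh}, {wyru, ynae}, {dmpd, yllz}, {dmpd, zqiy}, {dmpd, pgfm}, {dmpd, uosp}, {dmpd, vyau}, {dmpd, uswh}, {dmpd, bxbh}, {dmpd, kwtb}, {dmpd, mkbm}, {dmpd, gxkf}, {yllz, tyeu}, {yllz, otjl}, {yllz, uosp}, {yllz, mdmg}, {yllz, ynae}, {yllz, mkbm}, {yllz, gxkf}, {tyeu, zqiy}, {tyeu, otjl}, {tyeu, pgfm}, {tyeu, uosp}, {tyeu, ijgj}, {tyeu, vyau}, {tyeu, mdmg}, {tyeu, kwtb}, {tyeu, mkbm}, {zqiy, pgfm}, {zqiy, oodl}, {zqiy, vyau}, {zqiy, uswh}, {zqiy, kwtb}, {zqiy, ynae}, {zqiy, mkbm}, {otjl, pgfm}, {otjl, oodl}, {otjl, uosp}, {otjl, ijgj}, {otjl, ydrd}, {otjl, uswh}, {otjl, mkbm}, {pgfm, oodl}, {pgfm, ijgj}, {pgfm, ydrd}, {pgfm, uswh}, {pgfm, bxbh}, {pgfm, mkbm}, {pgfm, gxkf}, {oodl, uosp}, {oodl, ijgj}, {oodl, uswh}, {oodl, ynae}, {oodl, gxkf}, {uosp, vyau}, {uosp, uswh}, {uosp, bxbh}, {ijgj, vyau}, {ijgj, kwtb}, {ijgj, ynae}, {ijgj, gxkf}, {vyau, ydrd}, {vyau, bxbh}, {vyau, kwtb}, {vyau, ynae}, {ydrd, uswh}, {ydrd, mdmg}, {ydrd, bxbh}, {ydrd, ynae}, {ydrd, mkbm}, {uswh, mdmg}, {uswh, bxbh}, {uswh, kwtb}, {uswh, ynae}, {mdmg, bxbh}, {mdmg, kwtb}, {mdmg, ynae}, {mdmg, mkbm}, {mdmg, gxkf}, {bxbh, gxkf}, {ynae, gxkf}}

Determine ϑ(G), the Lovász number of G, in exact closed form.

Vertex ozjd has 14 neighbors: nvdy, espa, tmjv, tjxz, tyeu, zqiy, oodl, uosp, vyau, ydrd, mdmg, ynae, mkbm, gxkf.
deg(otjl) = 14; N(otjl) = {utwc, inpm, ijkr, tmjv, tjxz, yllz, tyeu, pgfm, oodl, uosp, ijgj, ydrd, uswh, mkbm}.
Vertex mdmg has 14 neighbors: pkfe, ozjd, inpm, tmjv, txlk, yllz, tyeu, ydrd, uswh, bxbh, kwtb, ynae, mkbm, gxkf.
Vertex bxbh has 14 neighbors: pkfe, inpm, nvdy, ijkr, tmjv, wyru, dmpd, pgfm, uosp, vyau, ydrd, uswh, mdmg, gxkf.
deg(v) = 14 for all v (|V|=29); Paley(29): SR with (k,λ,μ)=(14,6,7).
Distinct eigenvalues (to 4 d.p.): [14.0, 2.1926, -3.1926].
λ_max=14, λ_min=-sqrt(29)/2 - 1/2; ϑ = −29·λ_min/(λ_max−λ_min) = sqrt(29).
≈ 5.38516 (to 5 d.p.).

sqrt(29)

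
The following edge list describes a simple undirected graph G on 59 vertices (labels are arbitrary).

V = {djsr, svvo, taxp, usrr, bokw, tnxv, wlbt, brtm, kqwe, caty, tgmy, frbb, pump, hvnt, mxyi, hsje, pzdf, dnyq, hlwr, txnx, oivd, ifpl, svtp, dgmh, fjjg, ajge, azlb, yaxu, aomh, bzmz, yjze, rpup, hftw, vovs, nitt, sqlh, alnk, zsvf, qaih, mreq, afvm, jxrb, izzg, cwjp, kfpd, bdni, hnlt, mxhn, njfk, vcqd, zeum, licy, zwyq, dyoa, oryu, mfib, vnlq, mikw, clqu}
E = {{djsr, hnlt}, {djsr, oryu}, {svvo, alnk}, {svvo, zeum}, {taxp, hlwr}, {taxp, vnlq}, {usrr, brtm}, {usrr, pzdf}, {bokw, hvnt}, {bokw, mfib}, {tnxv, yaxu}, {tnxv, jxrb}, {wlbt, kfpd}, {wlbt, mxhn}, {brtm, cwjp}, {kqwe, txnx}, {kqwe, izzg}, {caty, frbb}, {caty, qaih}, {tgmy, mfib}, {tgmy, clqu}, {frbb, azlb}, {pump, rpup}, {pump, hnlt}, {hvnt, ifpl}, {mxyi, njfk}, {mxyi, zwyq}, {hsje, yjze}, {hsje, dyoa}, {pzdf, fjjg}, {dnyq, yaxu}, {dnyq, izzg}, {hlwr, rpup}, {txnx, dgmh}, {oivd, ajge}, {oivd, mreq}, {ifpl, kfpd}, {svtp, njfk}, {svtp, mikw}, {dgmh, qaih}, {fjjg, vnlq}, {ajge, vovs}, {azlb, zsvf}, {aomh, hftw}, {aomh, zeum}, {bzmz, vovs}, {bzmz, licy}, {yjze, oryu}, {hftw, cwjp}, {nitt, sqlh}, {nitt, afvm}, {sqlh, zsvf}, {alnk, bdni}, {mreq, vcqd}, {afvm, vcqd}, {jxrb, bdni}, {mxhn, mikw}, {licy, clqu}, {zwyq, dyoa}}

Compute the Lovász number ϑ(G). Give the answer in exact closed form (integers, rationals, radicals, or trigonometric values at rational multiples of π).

59*cos(pi/59)/(cos(pi/59) + 1)

N(qaih) = {caty, dgmh}, |N(qaih)| = 2.
Vertex vcqd has 2 neighbors: mreq, afvm.
N(yaxu) = {tnxv, dnyq}, |N(yaxu)| = 2.
N(hlwr) = {taxp, rpup}, |N(hlwr)| = 2.
Every vertex has degree 2 (N=59); this is C_{59}, the 59-cycle.
A has 30 distinct eigenvalues ≈ [2.0, 1.98867, 1.954807, 1.898795, 1.82127, 1.723108, 1.605423, 1.469548, 1.317023, 1.149575, 0.969102, 0.777648, 0.577384, 0.370577, 0.159572, -0.053241, -0.265451, -0.474653, -0.678478, -0.874615, -1.060842, -1.235049, -1.395263, -1.539668, -1.666628, -1.774704, -1.862672, -1.929536, -1.974537, -1.997165].
Lovász: ϑ = −59(-2*cos(pi/59))/(2+-(-1)*2*cos(pi/59)) = 59*cos(pi/59)/(cos(pi/59) + 1).
≈ 29.47908 (to 5 d.p.).
Sandwich: α(G)=29 ≤ ϑ(G)=59*cos(pi/59)/(cos(pi/59) + 1) ≤ χ(Ḡ)=30 (both strict).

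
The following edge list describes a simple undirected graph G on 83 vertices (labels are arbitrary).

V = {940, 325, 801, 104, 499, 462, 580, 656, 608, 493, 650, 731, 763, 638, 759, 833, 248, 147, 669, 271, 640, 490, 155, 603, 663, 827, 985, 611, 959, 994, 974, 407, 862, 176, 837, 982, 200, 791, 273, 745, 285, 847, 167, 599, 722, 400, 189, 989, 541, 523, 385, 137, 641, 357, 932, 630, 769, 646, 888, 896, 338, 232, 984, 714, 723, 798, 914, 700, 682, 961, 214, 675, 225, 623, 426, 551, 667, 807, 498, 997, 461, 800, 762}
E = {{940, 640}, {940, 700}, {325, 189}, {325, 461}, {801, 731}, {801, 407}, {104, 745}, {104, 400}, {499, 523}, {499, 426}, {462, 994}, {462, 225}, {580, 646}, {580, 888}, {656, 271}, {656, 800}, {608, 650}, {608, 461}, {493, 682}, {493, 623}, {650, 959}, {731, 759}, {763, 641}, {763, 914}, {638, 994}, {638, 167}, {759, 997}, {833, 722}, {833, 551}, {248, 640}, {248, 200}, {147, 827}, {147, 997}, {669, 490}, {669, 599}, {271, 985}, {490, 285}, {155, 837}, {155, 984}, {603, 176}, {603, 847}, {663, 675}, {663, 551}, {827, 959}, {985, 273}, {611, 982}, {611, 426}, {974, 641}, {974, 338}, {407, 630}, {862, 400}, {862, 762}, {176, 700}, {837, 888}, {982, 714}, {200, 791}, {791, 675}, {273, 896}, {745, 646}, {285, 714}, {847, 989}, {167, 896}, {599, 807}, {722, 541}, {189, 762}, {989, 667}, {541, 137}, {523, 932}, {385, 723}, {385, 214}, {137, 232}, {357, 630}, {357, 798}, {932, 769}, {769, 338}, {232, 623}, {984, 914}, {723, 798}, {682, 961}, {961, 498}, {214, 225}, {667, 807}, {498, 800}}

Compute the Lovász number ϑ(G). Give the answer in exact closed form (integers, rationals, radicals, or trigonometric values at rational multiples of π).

N(551) = {833, 663}, |N(551)| = 2.
deg(611) = 2; N(611) = {982, 426}.
deg(623) = 2; N(623) = {493, 232}.
N(638) = {994, 167}, |N(638)| = 2.
Regular of degree 2 on 83 vertices: connected 2-regular on 83 ⇒ C_{83}.
The 42 distinct eigenvalues: [2.0, 1.9943, 1.9771, 1.9486, 1.909, 1.8584, 1.7972, 1.7257, 1.6443, 1.5535, 1.4538, 1.3457, 1.23, 1.1072, 0.9781, 0.8433, 0.7038, 0.5602, 0.4134, 0.2642, 0.1135, -0.0378, -0.189, -0.339, -0.4871, -0.6324, -0.7741, -0.9114, -1.0434, -1.1694, -1.2888, -1.4008, -1.5047, -1.6001, -1.6862, -1.7627, -1.8291, -1.8851, -1.9302, -1.9643, -1.9871, -1.9986].
Lovász: ϑ = −83(-2*cos(pi/83))/(2+-(-1)*2*cos(pi/83)) = 83*cos(pi/83)/(cos(pi/83) + 1).
ϑ(G) ≈ 41.48513259.
41 ≤ 83*cos(pi/83)/(cos(pi/83) + 1) ≤ 42: both strict.

83*cos(pi/83)/(cos(pi/83) + 1)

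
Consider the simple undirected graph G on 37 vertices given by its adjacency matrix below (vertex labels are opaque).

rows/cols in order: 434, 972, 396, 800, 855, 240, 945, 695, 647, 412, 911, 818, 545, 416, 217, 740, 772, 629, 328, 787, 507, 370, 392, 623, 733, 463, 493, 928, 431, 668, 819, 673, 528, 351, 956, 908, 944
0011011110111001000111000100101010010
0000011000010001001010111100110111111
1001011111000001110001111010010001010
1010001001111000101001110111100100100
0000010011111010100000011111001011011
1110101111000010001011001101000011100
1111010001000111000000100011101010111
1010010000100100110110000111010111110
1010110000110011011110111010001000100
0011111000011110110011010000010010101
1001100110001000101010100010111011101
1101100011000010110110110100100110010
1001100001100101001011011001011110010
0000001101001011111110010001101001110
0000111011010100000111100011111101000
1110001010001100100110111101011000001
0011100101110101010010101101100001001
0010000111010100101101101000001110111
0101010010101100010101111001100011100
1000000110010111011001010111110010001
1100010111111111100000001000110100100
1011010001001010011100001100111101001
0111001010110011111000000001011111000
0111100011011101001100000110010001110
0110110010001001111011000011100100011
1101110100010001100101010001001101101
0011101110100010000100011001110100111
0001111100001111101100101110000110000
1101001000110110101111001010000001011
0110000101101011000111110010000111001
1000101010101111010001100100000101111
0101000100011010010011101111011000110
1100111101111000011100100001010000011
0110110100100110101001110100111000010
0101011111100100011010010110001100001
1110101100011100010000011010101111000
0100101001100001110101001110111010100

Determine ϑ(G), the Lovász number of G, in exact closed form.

sqrt(37)

deg(647) = 18; N(647) = {434, 396, 855, 240, 911, 818, 217, 740, 629, 328, 787, 507, 392, 623, 733, 493, 819, 956}.
N(629) = {396, 695, 647, 412, 818, 416, 772, 328, 787, 370, 392, 733, 819, 673, 528, 956, 908, 944}, |N(629)| = 18.
Vertex 392 has 18 neighbors: 972, 396, 800, 945, 647, 911, 818, 217, 740, 772, 629, 328, 928, 668, 819, 673, 528, 351.
Vertex 463 has 18 neighbors: 434, 972, 800, 855, 240, 695, 818, 740, 772, 787, 370, 623, 928, 819, 673, 351, 956, 944.
Every vertex has degree 18 (N=37); Paley(37): SR with (k,λ,μ)=(18,8,9).
Distinct eigenvalues (to 3 d.p.): [18.0, 2.541, -3.541].
λ_max=18, λ_min=-sqrt(37)/2 - 1/2; ϑ = −37·λ_min/(λ_max−λ_min) = sqrt(37).
= 6.0827625… (decimal).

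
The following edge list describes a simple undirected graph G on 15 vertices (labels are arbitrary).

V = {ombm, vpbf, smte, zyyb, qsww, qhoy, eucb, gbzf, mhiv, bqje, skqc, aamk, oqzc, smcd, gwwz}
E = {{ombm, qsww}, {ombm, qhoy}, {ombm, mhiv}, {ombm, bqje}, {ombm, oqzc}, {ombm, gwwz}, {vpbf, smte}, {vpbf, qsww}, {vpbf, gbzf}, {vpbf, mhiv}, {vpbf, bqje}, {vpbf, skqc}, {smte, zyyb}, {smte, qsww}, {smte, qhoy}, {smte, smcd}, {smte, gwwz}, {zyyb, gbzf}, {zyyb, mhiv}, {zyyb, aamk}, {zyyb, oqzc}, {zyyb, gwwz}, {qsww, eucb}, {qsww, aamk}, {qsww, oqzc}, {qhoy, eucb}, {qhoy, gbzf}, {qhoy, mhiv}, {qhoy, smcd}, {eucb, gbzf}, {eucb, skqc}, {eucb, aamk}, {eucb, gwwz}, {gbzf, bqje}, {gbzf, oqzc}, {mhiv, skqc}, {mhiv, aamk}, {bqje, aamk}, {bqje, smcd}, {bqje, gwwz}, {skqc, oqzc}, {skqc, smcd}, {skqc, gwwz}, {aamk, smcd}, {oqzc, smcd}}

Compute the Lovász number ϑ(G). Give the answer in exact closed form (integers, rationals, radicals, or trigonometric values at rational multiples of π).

deg(mhiv) = 6; N(mhiv) = {ombm, vpbf, zyyb, qhoy, skqc, aamk}.
deg(gbzf) = 6; N(gbzf) = {vpbf, zyyb, qhoy, eucb, bqje, oqzc}.
Vertex aamk has 6 neighbors: zyyb, qsww, eucb, mhiv, bqje, smcd.
deg(bqje) = 6; N(bqje) = {ombm, vpbf, gbzf, aamk, smcd, gwwz}.
15-vertex 6-regular graph: this is K(6,2), the Kneser graph.
spec(A) ≈ [6.0, 1.0, -3.0] (distinct, 5 d.p.).
With N=15: ϑ(G) = 15·(-1*(-3))/(6−(-3)) = 5.
Numerically 5.00000.

5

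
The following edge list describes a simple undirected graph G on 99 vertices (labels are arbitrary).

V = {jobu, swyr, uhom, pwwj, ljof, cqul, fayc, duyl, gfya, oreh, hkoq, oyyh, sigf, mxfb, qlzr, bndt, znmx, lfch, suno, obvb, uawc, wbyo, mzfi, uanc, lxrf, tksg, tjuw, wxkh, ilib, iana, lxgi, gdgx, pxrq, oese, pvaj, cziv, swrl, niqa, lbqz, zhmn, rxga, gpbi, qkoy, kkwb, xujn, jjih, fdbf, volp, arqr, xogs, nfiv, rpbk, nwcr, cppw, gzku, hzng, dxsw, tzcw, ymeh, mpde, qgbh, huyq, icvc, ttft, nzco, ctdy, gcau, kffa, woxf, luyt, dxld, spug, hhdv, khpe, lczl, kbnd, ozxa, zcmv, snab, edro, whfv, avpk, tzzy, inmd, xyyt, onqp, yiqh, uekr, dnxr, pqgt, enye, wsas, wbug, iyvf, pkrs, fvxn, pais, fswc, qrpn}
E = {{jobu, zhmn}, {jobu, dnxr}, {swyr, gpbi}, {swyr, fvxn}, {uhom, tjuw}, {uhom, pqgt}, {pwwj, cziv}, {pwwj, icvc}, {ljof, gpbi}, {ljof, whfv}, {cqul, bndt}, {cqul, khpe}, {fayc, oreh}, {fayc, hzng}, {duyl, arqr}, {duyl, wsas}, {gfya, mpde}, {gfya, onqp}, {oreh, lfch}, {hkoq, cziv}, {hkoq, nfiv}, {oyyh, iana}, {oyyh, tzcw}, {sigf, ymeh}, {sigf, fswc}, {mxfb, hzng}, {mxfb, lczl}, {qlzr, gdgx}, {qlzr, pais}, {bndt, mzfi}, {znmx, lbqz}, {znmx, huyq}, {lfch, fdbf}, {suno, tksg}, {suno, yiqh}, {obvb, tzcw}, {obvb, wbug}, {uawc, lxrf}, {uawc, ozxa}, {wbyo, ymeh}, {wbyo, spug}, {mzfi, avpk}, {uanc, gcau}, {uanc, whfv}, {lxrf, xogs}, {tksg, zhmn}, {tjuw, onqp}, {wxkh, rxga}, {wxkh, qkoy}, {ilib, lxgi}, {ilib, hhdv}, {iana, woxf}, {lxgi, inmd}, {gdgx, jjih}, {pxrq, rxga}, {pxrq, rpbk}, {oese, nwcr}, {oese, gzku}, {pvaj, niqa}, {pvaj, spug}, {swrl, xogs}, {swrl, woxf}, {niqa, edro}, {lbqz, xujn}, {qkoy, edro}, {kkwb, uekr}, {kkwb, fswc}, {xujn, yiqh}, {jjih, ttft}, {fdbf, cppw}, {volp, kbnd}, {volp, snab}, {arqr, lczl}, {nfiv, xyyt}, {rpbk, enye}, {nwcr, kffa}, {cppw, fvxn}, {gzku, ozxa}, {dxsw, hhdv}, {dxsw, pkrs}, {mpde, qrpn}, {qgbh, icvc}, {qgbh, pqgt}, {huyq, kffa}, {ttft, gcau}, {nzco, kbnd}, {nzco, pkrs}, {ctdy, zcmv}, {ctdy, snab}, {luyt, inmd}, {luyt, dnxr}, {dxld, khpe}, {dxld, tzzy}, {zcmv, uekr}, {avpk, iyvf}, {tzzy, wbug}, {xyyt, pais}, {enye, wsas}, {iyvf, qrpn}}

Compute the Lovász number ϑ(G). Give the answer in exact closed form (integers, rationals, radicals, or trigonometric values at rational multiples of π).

Vertex ozxa has 2 neighbors: uawc, gzku.
deg(tzzy) = 2; N(tzzy) = {dxld, wbug}.
N(xyyt) = {nfiv, pais}, |N(xyyt)| = 2.
deg(swrl) = 2; N(swrl) = {xogs, woxf}.
Every vertex has degree 2 (N=99); connected 2-regular on 99 ⇒ C_{99}.
Distinct eigenvalues (to 6 d.p.): [2.0, 1.995973, 1.98391, 1.963857, 1.935897, 1.900142, 1.856736, 1.805853, 1.747699, 1.682507, 1.610541, 1.532089, 1.447468, 1.357019, 1.261105, 1.160114, 1.054451, 0.944542, 0.83083, 0.713772, 0.593841, 0.471518, 0.347296, 0.221676, 0.095164, -0.031732, -0.1585, -0.28463, -0.409613, -0.532948, -0.654136, -0.77269, -0.888133, -1.0, -1.10784, -1.211219, -1.309721, -1.40295, -1.490529, -1.572106, -1.647353, -1.715967, -1.777671, -1.832217, -1.879385, -1.918986, -1.95086, -1.974878, -1.990944, -1.998993].
With N=99: ϑ(G) = 99·(-(-1)*2*cos(pi/99))/(2−(-2*cos(pi/99))) = 99*cos(pi/99)/(cos(pi/99) + 1).
Numerically 49.4875363.
Lovász sandwich 49 ≤ 99*cos(pi/99)/(cos(pi/99) + 1) ≤ 50: both strict.

99*cos(pi/99)/(cos(pi/99) + 1)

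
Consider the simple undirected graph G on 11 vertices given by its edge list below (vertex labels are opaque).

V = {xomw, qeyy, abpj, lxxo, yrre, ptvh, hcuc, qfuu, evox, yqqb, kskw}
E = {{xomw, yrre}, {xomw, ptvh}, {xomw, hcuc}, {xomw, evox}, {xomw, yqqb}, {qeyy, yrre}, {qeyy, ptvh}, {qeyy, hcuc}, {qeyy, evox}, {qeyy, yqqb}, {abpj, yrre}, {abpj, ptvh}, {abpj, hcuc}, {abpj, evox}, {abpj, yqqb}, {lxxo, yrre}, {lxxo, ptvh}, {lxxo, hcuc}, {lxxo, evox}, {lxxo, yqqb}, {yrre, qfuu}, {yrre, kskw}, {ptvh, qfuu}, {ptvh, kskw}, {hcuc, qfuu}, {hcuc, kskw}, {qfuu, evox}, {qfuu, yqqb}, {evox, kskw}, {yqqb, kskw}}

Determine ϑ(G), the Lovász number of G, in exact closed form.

6

N(qfuu) = {yrre, ptvh, hcuc, evox, yqqb}, |N(qfuu)| = 5.
deg(lxxo) = 5; N(lxxo) = {yrre, ptvh, hcuc, evox, yqqb}.
deg(evox) = 6; N(evox) = {xomw, qeyy, abpj, lxxo, qfuu, kskw}.
N(ptvh) = {xomw, qeyy, abpj, lxxo, qfuu, kskw}, |N(ptvh)| = 6.
Complete multipartite on [6, 5]: sandwich collapses at ϑ=6.
= 6.0000000… (decimal).
6 ≤ 6 ≤ 6: collapsed.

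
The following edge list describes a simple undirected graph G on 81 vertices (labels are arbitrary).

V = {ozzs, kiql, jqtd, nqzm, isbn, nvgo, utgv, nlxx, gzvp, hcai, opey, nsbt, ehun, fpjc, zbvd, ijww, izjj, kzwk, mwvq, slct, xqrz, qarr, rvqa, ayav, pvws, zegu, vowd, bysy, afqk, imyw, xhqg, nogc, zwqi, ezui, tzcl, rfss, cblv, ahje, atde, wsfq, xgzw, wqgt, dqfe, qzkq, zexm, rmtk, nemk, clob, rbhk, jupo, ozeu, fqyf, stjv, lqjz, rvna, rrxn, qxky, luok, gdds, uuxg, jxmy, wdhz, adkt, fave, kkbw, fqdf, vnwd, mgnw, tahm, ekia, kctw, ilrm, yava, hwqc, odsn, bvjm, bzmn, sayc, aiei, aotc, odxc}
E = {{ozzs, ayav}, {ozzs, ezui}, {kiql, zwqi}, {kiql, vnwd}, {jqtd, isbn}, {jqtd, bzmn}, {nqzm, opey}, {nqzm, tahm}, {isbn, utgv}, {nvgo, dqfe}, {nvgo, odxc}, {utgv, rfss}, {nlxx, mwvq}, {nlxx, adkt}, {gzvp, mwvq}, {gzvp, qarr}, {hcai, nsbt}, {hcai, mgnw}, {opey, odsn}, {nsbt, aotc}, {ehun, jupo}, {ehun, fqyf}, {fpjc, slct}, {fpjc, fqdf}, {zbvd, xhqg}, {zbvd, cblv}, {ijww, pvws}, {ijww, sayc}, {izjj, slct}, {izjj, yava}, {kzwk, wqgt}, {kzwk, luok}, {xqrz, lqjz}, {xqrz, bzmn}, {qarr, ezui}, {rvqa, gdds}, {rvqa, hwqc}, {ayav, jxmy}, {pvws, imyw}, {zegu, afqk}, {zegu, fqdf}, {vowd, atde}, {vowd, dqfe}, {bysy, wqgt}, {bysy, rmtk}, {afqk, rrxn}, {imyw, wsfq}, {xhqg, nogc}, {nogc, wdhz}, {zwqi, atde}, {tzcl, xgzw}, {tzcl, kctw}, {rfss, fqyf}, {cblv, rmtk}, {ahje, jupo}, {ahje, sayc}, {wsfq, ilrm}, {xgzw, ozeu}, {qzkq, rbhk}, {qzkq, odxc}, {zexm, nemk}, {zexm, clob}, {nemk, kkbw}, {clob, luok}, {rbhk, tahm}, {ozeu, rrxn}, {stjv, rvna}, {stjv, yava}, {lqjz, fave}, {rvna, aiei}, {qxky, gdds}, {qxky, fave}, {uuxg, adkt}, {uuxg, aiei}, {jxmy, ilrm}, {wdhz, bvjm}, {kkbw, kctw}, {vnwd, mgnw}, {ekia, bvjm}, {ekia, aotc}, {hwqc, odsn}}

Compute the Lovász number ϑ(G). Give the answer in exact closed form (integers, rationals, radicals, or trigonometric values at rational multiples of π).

deg(nvgo) = 2; N(nvgo) = {dqfe, odxc}.
deg(ozeu) = 2; N(ozeu) = {xgzw, rrxn}.
Vertex vnwd has 2 neighbors: kiql, mgnw.
Vertex mwvq has 2 neighbors: nlxx, gzvp.
G on 81 vertices is 2-regular; the odd cycle C_{81}.
The 41 distinct eigenvalues: [2.0, 1.993986, 1.97598, 1.94609, 1.904496, 1.851448, 1.787265, 1.712334, 1.627104, 1.532089, 1.427859, 1.315043, 1.194317, 1.066409, 0.932087, 0.79216, 0.647468, 0.498882, 0.347296, 0.193622, 0.038783, -0.11629, -0.270663, -0.423408, -0.573606, -0.720355, -0.862772, -1.0, -1.131214, -1.255624, -1.372483, -1.481088, -1.580785, -1.670976, -1.751116, -1.820726, -1.879385, -1.926742, -1.962511, -1.986477, -1.998496].
Lovász (edge-transitive): ϑ = −81·(-2*cos(pi/81))/((2)−(-2*cos(pi/81))) = 81*cos(pi/81)/(cos(pi/81) + 1).
≈ 40.48476531 (to 8 d.p.).
α=40, χ(Ḡ)=41; ϑ=81*cos(pi/81)/(cos(pi/81) + 1) lies between (both strict).

81*cos(pi/81)/(cos(pi/81) + 1)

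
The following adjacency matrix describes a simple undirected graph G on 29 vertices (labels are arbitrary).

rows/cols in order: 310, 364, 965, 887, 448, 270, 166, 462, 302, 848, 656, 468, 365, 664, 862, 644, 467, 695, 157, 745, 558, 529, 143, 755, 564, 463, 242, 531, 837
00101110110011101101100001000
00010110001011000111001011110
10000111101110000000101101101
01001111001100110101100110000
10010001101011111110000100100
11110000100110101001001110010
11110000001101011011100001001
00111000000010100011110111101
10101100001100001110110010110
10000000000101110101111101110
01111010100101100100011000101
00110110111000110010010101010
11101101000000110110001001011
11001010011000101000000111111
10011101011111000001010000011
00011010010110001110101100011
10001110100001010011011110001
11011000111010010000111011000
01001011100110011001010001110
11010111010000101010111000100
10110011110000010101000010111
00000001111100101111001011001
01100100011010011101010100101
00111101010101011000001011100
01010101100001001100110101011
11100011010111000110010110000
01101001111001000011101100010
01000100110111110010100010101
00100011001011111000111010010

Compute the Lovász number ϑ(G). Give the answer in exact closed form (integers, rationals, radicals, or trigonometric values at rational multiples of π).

deg(755) = 14; N(755) = {965, 887, 448, 270, 462, 848, 468, 664, 644, 467, 143, 564, 463, 242}.
N(848) = {310, 468, 664, 862, 644, 695, 745, 558, 529, 143, 755, 463, 242, 531}, |N(848)| = 14.
Vertex 143 has 14 neighbors: 364, 965, 270, 848, 656, 365, 644, 467, 695, 745, 529, 755, 242, 837.
N(862) = {310, 887, 448, 270, 462, 848, 656, 468, 365, 664, 745, 529, 531, 837}, |N(862)| = 14.
deg(v) = 14 for all v (|V|=29); SR(29,14,6,7) — a Paley graph.
The 3 distinct eigenvalues: [14.0, 2.193, -3.193].
λ_max=14, λ_min=-sqrt(29)/2 - 1/2; ϑ = −29·λ_min/(λ_max−λ_min) = sqrt(29).
ϑ(G) ≈ 5.385165.

sqrt(29)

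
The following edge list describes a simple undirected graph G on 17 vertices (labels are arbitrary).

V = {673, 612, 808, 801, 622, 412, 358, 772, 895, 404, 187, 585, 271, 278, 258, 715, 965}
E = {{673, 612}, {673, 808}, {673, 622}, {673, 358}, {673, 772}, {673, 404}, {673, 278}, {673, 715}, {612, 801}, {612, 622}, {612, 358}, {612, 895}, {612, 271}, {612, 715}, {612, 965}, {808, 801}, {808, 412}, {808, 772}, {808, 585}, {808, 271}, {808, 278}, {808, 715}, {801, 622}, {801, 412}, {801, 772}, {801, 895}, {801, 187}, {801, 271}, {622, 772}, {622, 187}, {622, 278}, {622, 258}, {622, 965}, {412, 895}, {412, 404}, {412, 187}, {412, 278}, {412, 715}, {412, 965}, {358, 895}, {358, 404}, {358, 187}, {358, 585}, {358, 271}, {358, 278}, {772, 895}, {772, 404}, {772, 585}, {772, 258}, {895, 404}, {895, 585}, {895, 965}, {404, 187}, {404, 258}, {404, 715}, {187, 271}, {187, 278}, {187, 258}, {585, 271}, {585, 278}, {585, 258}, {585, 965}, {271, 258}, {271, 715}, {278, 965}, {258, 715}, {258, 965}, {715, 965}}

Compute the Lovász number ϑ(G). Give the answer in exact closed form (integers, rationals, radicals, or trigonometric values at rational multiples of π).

N(412) = {808, 801, 895, 404, 187, 278, 715, 965}, |N(412)| = 8.
Vertex 772 has 8 neighbors: 673, 808, 801, 622, 895, 404, 585, 258.
Vertex 965 has 8 neighbors: 612, 622, 412, 895, 585, 278, 258, 715.
N(612) = {673, 801, 622, 358, 895, 271, 715, 965}, |N(612)| = 8.
17-vertex 8-regular graph: SR(17,8,3,4) — a Paley graph.
A has 3 distinct eigenvalues ≈ [8.0, 1.5616, -2.5616].
Lovász (edge-transitive): ϑ = −17·(-sqrt(17)/2 - 1/2)/((8)−(-sqrt(17)/2 - 1/2)) = sqrt(17).
= 4.12310563… (decimal).

sqrt(17)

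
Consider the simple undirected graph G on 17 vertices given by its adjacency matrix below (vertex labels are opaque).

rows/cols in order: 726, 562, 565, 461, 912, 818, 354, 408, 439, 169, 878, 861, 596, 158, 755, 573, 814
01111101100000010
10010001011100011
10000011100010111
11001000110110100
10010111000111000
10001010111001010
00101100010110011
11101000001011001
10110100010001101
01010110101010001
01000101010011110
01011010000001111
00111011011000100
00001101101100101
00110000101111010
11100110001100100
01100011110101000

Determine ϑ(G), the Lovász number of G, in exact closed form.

sqrt(17)

deg(818) = 8; N(818) = {726, 912, 354, 439, 169, 878, 158, 573}.
Vertex 169 has 8 neighbors: 562, 461, 818, 354, 439, 878, 596, 814.
Vertex 912 has 8 neighbors: 726, 461, 818, 354, 408, 861, 596, 158.
N(814) = {562, 565, 354, 408, 439, 169, 861, 158}, |N(814)| = 8.
G on 17 vertices is 8-regular; Paley(17): SR with (k,λ,μ)=(8,3,4).
A has 3 distinct eigenvalues ≈ [8.0, 1.5616, -2.5616].
−17·(-sqrt(17)/2 - 1/2) / ((8)−(-sqrt(17)/2 - 1/2)) = sqrt(17) = ϑ(G).
Numerically 4.12311.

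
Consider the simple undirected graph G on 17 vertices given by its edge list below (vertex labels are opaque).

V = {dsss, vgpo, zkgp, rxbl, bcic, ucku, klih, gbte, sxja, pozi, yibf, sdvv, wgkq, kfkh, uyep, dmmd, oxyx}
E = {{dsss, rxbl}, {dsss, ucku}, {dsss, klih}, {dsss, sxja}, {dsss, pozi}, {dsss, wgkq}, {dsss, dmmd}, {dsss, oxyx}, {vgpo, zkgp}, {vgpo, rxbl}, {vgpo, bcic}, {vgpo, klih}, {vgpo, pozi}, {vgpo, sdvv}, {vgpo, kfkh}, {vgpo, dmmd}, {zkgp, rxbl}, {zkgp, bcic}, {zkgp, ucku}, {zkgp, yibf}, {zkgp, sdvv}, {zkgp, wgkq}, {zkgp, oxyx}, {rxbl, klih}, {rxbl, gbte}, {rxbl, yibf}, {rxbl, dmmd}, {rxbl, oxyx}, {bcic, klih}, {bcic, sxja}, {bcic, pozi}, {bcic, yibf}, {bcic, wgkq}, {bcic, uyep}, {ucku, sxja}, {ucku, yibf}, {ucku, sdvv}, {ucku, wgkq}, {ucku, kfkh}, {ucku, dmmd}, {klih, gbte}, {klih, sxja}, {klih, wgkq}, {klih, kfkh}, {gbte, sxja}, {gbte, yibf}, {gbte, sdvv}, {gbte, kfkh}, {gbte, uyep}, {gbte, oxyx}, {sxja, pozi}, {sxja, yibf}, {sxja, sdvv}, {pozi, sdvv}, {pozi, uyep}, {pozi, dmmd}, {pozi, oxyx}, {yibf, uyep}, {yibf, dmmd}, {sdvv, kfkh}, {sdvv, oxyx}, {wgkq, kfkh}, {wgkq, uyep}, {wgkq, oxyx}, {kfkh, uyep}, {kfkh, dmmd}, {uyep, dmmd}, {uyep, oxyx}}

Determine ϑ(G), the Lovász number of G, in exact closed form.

sqrt(17)

N(sdvv) = {vgpo, zkgp, ucku, gbte, sxja, pozi, kfkh, oxyx}, |N(sdvv)| = 8.
Vertex vgpo has 8 neighbors: zkgp, rxbl, bcic, klih, pozi, sdvv, kfkh, dmmd.
Vertex oxyx has 8 neighbors: dsss, zkgp, rxbl, gbte, pozi, sdvv, wgkq, uyep.
N(yibf) = {zkgp, rxbl, bcic, ucku, gbte, sxja, uyep, dmmd}, |N(yibf)| = 8.
G on 17 vertices is 8-regular; strongly regular (17,8,3,4).
Distinct eigenvalues (to 5 d.p.): [8.0, 1.56155, -2.56155].
ϑ = −N·λ_min/(λ_max−λ_min) = −17·(-sqrt(17)/2 - 1/2)/(8−(-sqrt(17)/2 - 1/2)) = sqrt(17).
ϑ(G) ≈ 4.123106.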